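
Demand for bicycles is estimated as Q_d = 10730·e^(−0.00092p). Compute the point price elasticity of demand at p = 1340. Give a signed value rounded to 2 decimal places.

dQ_d/dp = −0.00092·Q_d = -2.87733. At p = 1340, Q_d = 3127.53.
Ed = (dQ_d/dp)·(p/Q_d) = (-2.87733) × (1340/3127.53) = -1.2328

-1.23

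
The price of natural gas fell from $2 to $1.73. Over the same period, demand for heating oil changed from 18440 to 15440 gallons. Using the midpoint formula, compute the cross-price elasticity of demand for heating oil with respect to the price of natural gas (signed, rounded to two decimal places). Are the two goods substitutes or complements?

%ΔQ_{heating oil} = (15440 − 18440)/avg = -3000/16940 = -0.177095…
%ΔP_{natural gas} = (1.73 − 2)/avg = -0.27/1.865 = -0.144772…
E_cross = (-3000/16940) / (-0.27/1.865) = 1.2232…
E_cross > 0 ⇒ the goods are substitutes.

1.22; substitutes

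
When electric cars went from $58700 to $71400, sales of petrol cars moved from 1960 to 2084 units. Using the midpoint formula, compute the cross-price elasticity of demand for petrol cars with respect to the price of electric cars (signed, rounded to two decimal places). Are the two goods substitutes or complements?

%ΔQ_{petrol cars} = (2084 − 1960)/avg = 124/2022 = 0.061325…
%ΔP_{electric cars} = (71400 − 58700)/avg = 12700/65050 = 0.195234…
E_cross = (124/2022) / (12700/65050) = 0.3141…
E_cross > 0 ⇒ the goods are substitutes.

0.31; substitutes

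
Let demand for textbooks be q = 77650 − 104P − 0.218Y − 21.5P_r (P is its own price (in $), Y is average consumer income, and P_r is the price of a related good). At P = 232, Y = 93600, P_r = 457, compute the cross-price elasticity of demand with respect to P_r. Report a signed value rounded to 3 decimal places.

-0.422

At the given values, q = 77650 − 104(232) − 0.218(93600) − 21.5(457) = 23291.7.
∂q/∂P_r = -21.5.
E = (-21.5) × (457/23291.7) = -0.42184…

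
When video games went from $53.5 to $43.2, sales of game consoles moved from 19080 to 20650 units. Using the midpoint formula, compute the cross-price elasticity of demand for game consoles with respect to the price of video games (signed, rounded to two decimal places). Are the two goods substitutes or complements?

-0.37; complements

%ΔQ_{game consoles} = (20650 − 19080)/avg = 1570/19865 = 0.079033…
%ΔP_{video games} = (43.2 − 53.5)/avg = -10.3/48.35 = -0.213029…
E_cross = (1570/19865) / (-10.3/48.35) = -0.3709…
E_cross < 0 ⇒ the goods are complements.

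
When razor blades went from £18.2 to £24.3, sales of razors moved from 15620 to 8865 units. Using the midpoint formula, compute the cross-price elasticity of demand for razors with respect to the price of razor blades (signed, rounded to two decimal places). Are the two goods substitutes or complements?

-1.92; complements

%ΔQ_{razors} = (8865 − 15620)/avg = -6755/12242.5 = -0.551766…
%ΔP_{razor blades} = (24.3 − 18.2)/avg = 6.1/21.25 = 0.287058…
E_cross = (-6755/12242.5) / (6.1/21.25) = -1.9221…
E_cross < 0 ⇒ the goods are complements.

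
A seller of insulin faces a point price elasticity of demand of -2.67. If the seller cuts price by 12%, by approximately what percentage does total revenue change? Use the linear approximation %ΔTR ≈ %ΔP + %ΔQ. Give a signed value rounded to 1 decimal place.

+20.0%

%ΔQ ≈ Ed × %ΔP = (-2.67) × (-12%) = +32.0400%
%ΔTR ≈ %ΔP + %ΔQ = (-12%) + (+32.0400%) = +20.0400%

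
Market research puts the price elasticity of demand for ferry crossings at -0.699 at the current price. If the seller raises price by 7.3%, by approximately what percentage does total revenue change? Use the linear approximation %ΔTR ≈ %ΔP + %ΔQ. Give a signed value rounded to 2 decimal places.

%ΔQ ≈ Ed × %ΔP = (-0.699) × (+7.3%) = -5.1027%
%ΔTR ≈ %ΔP + %ΔQ = (+7.3%) + (-5.1027%) = +2.1973%

+2.20%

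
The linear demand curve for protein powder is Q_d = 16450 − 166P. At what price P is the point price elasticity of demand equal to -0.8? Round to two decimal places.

44.04

Ed = −166P/(16450 − 166P). Set this equal to -0.8:
166P = 0.8·(16450 − 166P) ⇒ 166P(1 + 0.8) = 0.8·16450
P = 0.8·16450 / (166·1.8) = 44.0428…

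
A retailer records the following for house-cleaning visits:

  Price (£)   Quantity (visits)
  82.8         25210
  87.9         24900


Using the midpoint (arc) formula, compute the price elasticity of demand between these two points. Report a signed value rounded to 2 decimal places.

%ΔQ = (24900 − 25210) / [(25210 + 24900)/2] = -310/25055 = -0.012372…
%ΔP = (87.9 − 82.8) / [(82.8 + 87.9)/2] = 5.1/85.35 = 0.059753…
Arc Ed = %ΔQ / %ΔP = (-310/25055) / (5.1/85.35) = -0.2070…

-0.21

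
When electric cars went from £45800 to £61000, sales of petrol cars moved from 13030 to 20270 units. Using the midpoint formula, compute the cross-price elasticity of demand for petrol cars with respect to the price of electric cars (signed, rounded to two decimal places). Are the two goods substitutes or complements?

%ΔQ_{petrol cars} = (20270 − 13030)/avg = 7240/16650 = 0.434834…
%ΔP_{electric cars} = (61000 − 45800)/avg = 15200/53400 = 0.284644…
E_cross = (7240/16650) / (15200/53400) = 1.5276…
E_cross > 0 ⇒ the goods are substitutes.

1.53; substitutes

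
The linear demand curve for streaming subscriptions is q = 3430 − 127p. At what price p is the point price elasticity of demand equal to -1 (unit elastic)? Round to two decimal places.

13.50

Ed = −127p/(3430 − 127p). Set this equal to -1:
127p = 1·(3430 − 127p) ⇒ 127p(1 + 1) = 1·3430
p = 1·3430 / (127·2) = 13.5039…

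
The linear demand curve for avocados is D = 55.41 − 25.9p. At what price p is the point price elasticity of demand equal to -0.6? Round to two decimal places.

0.80

Ed = −25.9p/(55.41 − 25.9p). Set this equal to -0.6:
25.9p = 0.6·(55.41 − 25.9p) ⇒ 25.9p(1 + 0.6) = 0.6·55.41
p = 0.6·55.41 / (25.9·1.6) = 0.8022…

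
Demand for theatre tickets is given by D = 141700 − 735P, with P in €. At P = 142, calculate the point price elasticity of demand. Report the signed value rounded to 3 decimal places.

dD/dP = −735. At P = 142, D = 141700 − 735(142) = 37330.
Ed = (dD/dP)·(P/D) = −735 × (142/37330) = -2.79587…

-2.796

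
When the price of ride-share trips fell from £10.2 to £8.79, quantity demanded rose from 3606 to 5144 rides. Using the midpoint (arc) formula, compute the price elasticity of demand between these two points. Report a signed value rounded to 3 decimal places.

-2.367

%ΔQ = (5144 − 3606) / [(3606 + 5144)/2] = 1538/4375 = 0.351542…
%ΔP = (8.79 − 10.2) / [(10.2 + 8.79)/2] = -1.41/9.495 = -0.148499…
Arc Ed = %ΔQ / %ΔP = (1538/4375) / (-1.41/9.495) = -2.36730…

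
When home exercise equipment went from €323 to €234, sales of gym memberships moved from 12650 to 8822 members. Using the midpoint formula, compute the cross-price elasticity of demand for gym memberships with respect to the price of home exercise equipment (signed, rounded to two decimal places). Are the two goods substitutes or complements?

%ΔQ_{gym memberships} = (8822 − 12650)/avg = -3828/10736 = -0.356557…
%ΔP_{home exercise equipment} = (234 − 323)/avg = -89/278.5 = -0.319569…
E_cross = (-3828/10736) / (-89/278.5) = 1.1157…
E_cross > 0 ⇒ the goods are substitutes.

1.12; substitutes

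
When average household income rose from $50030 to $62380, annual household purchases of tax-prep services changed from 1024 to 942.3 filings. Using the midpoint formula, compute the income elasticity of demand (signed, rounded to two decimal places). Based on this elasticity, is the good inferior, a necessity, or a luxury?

%ΔQ = (942.3 − 1024)/[( 1024 + 942.3)/2] = -81.7/983.15 = -0.083100…
%ΔIncome = (62380 − 50030)/[( 50030 + 62380)/2] = 12350/56205 = 0.219731…
E_income = (-81.7/983.15) / (12350/56205) = -0.3781…
E_income < 0 ⇒ inferior good.

-0.38; inferior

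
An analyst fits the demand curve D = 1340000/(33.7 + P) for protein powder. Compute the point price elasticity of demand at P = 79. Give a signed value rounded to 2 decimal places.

-0.70

dD/dP = −1340000/(33.7 + P)² = -105.501. At P = 79, D = 11890.
Ed = (dD/dP)·(P/D) = (-105.501) × (79/11890) = -0.7009…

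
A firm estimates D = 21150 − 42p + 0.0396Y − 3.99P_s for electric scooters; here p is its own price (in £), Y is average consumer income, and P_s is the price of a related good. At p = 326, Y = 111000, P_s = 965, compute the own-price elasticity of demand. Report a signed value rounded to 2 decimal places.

-1.71

At the given values, D = 21150 − 42(326) + 0.0396(111000) − 3.99(965) = 8003.25.
∂D/∂p = −42.
E = (-42) × (326/8003.25) = -1.7108…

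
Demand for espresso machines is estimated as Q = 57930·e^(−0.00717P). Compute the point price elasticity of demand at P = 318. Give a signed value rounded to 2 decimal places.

dQ/dP = −0.00717·Q = -42.482. At P = 318, Q = 5924.97.
Ed = (dQ/dP)·(P/Q) = (-42.482) × (318/5924.97) = -2.2800…

-2.28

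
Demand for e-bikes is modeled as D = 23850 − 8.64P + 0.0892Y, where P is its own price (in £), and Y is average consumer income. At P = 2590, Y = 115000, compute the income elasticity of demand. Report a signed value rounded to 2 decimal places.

0.87

At the given values, D = 23850 − 8.64(2590) + 0.0892(115000) = 11730.4.
∂D/∂Y = 0.0892.
E = (0.0892) × (115000/11730.4) = 0.8744…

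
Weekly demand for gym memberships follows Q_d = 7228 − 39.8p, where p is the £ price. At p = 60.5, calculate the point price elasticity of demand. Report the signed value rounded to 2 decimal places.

dQ_d/dp = −39.8. At p = 60.5, Q_d = 7228 − 39.8(60.5) = 4820.1.
Ed = (dQ_d/dp)·(p/Q_d) = −39.8 × (60.5/4820.1) = -0.4995…

-0.50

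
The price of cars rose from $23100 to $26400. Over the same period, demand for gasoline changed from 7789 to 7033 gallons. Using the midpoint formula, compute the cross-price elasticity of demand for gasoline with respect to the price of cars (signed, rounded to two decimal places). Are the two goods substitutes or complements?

-0.77; complements

%ΔQ_{gasoline} = (7033 − 7789)/avg = -756/7411 = -0.102010…
%ΔP_{cars} = (26400 − 23100)/avg = 3300/24750 = 0.133333…
E_cross = (-756/7411) / (3300/24750) = -0.7650…
E_cross < 0 ⇒ the goods are complements.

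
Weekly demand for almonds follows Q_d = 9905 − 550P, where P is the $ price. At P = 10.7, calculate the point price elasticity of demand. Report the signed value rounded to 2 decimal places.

-1.46

dQ_d/dP = −550. At P = 10.7, Q_d = 9905 − 550(10.7) = 4020.
Ed = (dQ_d/dP)·(P/Q_d) = −550 × (10.7/4020) = -1.4639…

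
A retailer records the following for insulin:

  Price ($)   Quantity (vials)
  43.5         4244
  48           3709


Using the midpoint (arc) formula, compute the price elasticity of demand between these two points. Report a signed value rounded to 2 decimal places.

-1.37

%ΔQ = (3709 − 4244) / [(4244 + 3709)/2] = -535/3976.5 = -0.134540…
%ΔP = (48 − 43.5) / [(43.5 + 48)/2] = 4.5/45.75 = 0.098360…
Arc Ed = %ΔQ / %ΔP = (-535/3976.5) / (4.5/45.75) = -1.3678…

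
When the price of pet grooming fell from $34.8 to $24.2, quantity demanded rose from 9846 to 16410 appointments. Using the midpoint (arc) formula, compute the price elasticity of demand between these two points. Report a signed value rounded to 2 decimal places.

%ΔQ = (16410 − 9846) / [(9846 + 16410)/2] = 6564/13128 = 0.5
%ΔP = (24.2 − 34.8) / [(34.8 + 24.2)/2] = -10.6/29.5 = -0.359322…
Arc Ed = %ΔQ / %ΔP = (6564/13128) / (-10.6/29.5) = -1.3915…

-1.39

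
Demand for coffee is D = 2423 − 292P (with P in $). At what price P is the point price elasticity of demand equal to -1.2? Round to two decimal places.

Ed = −292P/(2423 − 292P). Set this equal to -1.2:
292P = 1.2·(2423 − 292P) ⇒ 292P(1 + 1.2) = 1.2·2423
P = 1.2·2423 / (292·2.2) = 4.5261…

4.53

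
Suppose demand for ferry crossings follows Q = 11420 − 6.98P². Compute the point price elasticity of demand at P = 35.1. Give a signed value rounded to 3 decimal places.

dQ/dP = −2·6.98·P = -489.996. At P = 35.1, Q = 2820.5702.
Ed = (dQ/dP)·(P/Q) = (-489.996) × (35.1/2820.5702) = -6.09765…

-6.098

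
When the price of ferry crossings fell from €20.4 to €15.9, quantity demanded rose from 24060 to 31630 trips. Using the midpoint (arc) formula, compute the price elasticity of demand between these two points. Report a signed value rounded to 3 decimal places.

-1.097

%ΔQ = (31630 − 24060) / [(24060 + 31630)/2] = 7570/27845 = 0.271862…
%ΔP = (15.9 − 20.4) / [(20.4 + 15.9)/2] = -4.5/18.15 = -0.247933…
Arc Ed = %ΔQ / %ΔP = (7570/27845) / (-4.5/18.15) = -1.09651…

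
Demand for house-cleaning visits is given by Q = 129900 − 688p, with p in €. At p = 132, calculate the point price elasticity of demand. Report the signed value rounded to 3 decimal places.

dQ/dp = −688. At p = 132, Q = 129900 − 688(132) = 39084.
Ed = (dQ/dp)·(p/Q) = −688 × (132/39084) = -2.32361…

-2.324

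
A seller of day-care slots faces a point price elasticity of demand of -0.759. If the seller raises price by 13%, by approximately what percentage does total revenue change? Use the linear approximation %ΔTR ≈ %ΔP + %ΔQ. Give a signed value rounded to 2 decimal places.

+3.13%

%ΔQ ≈ Ed × %ΔP = (-0.759) × (+13%) = -9.8670%
%ΔTR ≈ %ΔP + %ΔQ = (+13%) + (-9.8670%) = +3.1330%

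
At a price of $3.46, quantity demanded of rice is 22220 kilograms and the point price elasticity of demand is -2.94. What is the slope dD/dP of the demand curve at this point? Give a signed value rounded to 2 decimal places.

-18880.58

Ed = (dD/dP)·(P/D) ⇒ dD/dP = Ed·D/P = (-2.94)·22220/3.46 = -18880.5780…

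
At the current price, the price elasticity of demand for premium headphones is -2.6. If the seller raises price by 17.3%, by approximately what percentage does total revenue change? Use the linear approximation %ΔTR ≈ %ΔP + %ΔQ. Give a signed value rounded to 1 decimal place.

-27.7%

%ΔQ ≈ Ed × %ΔP = (-2.6) × (+17.3%) = -44.9800%
%ΔTR ≈ %ΔP + %ΔQ = (+17.3%) + (-44.9800%) = -27.6800%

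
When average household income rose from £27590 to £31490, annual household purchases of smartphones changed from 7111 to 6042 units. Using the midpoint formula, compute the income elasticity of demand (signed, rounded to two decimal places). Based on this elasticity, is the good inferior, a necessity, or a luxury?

-1.23; inferior

%ΔQ = (6042 − 7111)/[( 7111 + 6042)/2] = -1069/6576.5 = -0.162548…
%ΔIncome = (31490 − 27590)/[( 27590 + 31490)/2] = 3900/29540 = 0.132024…
E_income = (-1069/6576.5) / (3900/29540) = -1.2312…
E_income < 0 ⇒ inferior good.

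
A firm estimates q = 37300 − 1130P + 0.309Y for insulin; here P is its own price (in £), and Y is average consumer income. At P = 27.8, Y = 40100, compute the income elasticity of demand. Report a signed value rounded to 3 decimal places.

At the given values, q = 37300 − 1130(27.8) + 0.309(40100) = 18276.9.
∂q/∂Y = 0.309.
E = (0.309) × (40100/18276.9) = 0.67795…

0.678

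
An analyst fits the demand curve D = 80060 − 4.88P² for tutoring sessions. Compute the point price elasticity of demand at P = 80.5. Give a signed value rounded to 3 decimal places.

-1.306

dD/dP = −2·4.88·P = -785.68. At P = 80.5, D = 48436.38.
Ed = (dD/dP)·(P/D) = (-785.68) × (80.5/48436.38) = -1.30577…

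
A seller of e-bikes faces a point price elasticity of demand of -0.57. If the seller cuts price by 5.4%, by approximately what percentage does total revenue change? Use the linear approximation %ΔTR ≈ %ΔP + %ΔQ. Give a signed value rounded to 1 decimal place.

-2.3%

%ΔQ ≈ Ed × %ΔP = (-0.57) × (-5.4%) = +3.0780%
%ΔTR ≈ %ΔP + %ΔQ = (-5.4%) + (+3.0780%) = -2.3220%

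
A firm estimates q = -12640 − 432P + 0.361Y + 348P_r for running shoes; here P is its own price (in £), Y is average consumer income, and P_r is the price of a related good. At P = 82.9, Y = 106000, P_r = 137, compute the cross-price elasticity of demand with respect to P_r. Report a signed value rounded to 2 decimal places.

1.27

At the given values, q = -12640 − 432(82.9) + 0.361(106000) + 348(137) = 37489.2.
∂q/∂P_r = 348.
E = (348) × (137/37489.2) = 1.2717…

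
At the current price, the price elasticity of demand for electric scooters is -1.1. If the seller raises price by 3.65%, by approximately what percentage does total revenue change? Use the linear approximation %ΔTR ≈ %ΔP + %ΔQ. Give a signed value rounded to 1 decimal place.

%ΔQ ≈ Ed × %ΔP = (-1.1) × (+3.65%) = -4.0150%
%ΔTR ≈ %ΔP + %ΔQ = (+3.65%) + (-4.0150%) = -0.3650%

-0.4%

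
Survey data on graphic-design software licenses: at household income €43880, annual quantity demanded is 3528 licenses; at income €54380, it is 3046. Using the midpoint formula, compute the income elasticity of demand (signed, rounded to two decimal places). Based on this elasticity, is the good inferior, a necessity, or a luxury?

%ΔQ = (3046 − 3528)/[( 3528 + 3046)/2] = -482/3287 = -0.146638…
%ΔIncome = (54380 − 43880)/[( 43880 + 54380)/2] = 10500/49130 = 0.213718…
E_income = (-482/3287) / (10500/49130) = -0.6861…
E_income < 0 ⇒ inferior good.

-0.69; inferior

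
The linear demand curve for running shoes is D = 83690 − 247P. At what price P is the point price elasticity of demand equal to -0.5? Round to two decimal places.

Ed = −247P/(83690 − 247P). Set this equal to -0.5:
247P = 0.5·(83690 − 247P) ⇒ 247P(1 + 0.5) = 0.5·83690
P = 0.5·83690 / (247·1.5) = 112.9419…

112.94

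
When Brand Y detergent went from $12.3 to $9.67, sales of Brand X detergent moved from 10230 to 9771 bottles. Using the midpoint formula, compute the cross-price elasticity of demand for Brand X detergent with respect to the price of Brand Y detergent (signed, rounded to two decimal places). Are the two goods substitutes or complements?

%ΔQ_{Brand X detergent} = (9771 − 10230)/avg = -459/10000.5 = -0.045897…
%ΔP_{Brand Y detergent} = (9.67 − 12.3)/avg = -2.63/10.985 = -0.239417…
E_cross = (-459/10000.5) / (-2.63/10.985) = 0.1917…
E_cross > 0 ⇒ the goods are substitutes.

0.19; substitutes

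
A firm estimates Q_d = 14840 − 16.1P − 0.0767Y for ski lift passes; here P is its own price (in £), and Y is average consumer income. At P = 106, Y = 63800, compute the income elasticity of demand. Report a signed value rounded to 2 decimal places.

-0.59

At the given values, Q_d = 14840 − 16.1(106) − 0.0767(63800) = 8239.94.
∂Q_d/∂Y = -0.0767.
E = (-0.0767) × (63800/8239.94) = -0.5938…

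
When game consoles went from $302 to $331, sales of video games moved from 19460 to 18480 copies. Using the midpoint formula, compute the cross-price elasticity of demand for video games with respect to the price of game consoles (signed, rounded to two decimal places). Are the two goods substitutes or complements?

%ΔQ_{video games} = (18480 − 19460)/avg = -980/18970 = -0.051660…
%ΔP_{game consoles} = (331 − 302)/avg = 29/316.5 = 0.091627…
E_cross = (-980/18970) / (29/316.5) = -0.5638…
E_cross < 0 ⇒ the goods are complements.

-0.56; complements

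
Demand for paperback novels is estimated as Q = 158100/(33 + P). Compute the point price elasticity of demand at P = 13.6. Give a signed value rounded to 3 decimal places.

dQ/dP = −158100/(33 + P)² = -72.8048. At P = 13.6, Q = 3392.7.
Ed = (dQ/dP)·(P/Q) = (-72.8048) × (13.6/3392.7) = -0.29184…

-0.292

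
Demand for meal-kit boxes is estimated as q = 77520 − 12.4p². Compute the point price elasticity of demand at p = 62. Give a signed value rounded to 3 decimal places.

dq/dp = −2·12.4·p = -1537.6. At p = 62, q = 29854.4.
Ed = (dq/dp)·(p/q) = (-1537.6) × (62/29854.4) = -3.19320…

-3.193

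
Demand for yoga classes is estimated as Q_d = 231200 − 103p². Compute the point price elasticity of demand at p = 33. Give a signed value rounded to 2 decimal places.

dQ_d/dp = −2·103·p = -6798. At p = 33, Q_d = 119033.
Ed = (dQ_d/dp)·(p/Q_d) = (-6798) × (33/119033) = -1.8846…

-1.88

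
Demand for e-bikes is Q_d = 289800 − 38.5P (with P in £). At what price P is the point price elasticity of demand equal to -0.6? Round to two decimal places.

2822.73

Ed = −38.5P/(289800 − 38.5P). Set this equal to -0.6:
38.5P = 0.6·(289800 − 38.5P) ⇒ 38.5P(1 + 0.6) = 0.6·289800
P = 0.6·289800 / (38.5·1.6) = 2822.7272…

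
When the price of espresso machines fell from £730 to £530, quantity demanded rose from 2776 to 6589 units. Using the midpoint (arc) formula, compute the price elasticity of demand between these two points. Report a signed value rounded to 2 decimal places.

-2.57

%ΔQ = (6589 − 2776) / [(2776 + 6589)/2] = 3813/4682.5 = 0.814308…
%ΔP = (530 − 730) / [(730 + 530)/2] = -200/630 = -0.317460…
Arc Ed = %ΔQ / %ΔP = (3813/4682.5) / (-200/630) = -2.5650…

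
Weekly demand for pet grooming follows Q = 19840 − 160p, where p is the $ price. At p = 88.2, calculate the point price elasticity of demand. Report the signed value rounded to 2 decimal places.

-2.46

dQ/dp = −160. At p = 88.2, Q = 19840 − 160(88.2) = 5728.
Ed = (dQ/dp)·(p/Q) = −160 × (88.2/5728) = -2.4636…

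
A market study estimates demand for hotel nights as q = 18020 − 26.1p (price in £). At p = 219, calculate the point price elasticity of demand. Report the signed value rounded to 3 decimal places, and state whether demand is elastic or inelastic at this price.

-0.465; inelastic

dq/dp = −26.1. At p = 219, q = 18020 − 26.1(219) = 12304.1.
Ed = (dq/dp)·(p/q) = −26.1 × (219/12304.1) = -0.46455…
|Ed| = 0.465 < 1, so demand is inelastic.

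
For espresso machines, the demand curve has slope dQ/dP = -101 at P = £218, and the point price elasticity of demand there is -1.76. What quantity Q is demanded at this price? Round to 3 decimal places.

Ed = (dQ/dP)·(P/Q) ⇒ Q = (dQ/dP)·P/Ed = (-101)·218/(-1.76) = 12510.22727…

12510.227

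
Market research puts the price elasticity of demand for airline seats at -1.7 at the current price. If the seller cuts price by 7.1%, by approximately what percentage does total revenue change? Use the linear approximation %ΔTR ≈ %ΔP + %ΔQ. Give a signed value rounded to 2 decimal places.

%ΔQ ≈ Ed × %ΔP = (-1.7) × (-7.1%) = +12.0700%
%ΔTR ≈ %ΔP + %ΔQ = (-7.1%) + (+12.0700%) = +4.9700%

+4.97%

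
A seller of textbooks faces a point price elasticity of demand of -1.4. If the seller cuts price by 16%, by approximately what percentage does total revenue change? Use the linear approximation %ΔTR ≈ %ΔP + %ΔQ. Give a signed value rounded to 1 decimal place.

+6.4%

%ΔQ ≈ Ed × %ΔP = (-1.4) × (-16%) = +22.4000%
%ΔTR ≈ %ΔP + %ΔQ = (-16%) + (+22.4000%) = +6.4000%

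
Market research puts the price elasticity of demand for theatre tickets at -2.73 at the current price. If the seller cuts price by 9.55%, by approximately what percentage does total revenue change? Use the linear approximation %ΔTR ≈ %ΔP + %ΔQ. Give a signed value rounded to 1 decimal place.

%ΔQ ≈ Ed × %ΔP = (-2.73) × (-9.55%) = +26.0715%
%ΔTR ≈ %ΔP + %ΔQ = (-9.55%) + (+26.0715%) = +16.5215%

+16.5%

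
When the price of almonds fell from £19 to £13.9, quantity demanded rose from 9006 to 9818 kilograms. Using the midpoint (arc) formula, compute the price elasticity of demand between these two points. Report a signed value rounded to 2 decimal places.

%ΔQ = (9818 − 9006) / [(9006 + 9818)/2] = 812/9412 = 0.086272…
%ΔP = (13.9 − 19) / [(19 + 13.9)/2] = -5.1/16.45 = -0.310030…
Arc Ed = %ΔQ / %ΔP = (812/9412) / (-5.1/16.45) = -0.2782…

-0.28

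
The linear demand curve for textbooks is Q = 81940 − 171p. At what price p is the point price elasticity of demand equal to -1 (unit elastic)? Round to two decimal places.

Ed = −171p/(81940 − 171p). Set this equal to -1:
171p = 1·(81940 − 171p) ⇒ 171p(1 + 1) = 1·81940
p = 1·81940 / (171·2) = 239.5906…

239.59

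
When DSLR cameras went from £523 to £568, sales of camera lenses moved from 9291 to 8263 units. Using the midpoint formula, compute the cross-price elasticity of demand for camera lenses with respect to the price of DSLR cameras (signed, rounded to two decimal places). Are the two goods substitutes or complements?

%ΔQ_{camera lenses} = (8263 − 9291)/avg = -1028/8777 = -0.117124…
%ΔP_{DSLR cameras} = (568 − 523)/avg = 45/545.5 = 0.082493…
E_cross = (-1028/8777) / (45/545.5) = -1.4198…
E_cross < 0 ⇒ the goods are complements.

-1.42; complements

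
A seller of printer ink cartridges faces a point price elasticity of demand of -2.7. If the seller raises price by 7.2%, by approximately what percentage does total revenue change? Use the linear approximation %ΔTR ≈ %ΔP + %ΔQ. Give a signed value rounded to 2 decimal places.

%ΔQ ≈ Ed × %ΔP = (-2.7) × (+7.2%) = -19.4400%
%ΔTR ≈ %ΔP + %ΔQ = (+7.2%) + (-19.4400%) = -12.2400%

-12.24%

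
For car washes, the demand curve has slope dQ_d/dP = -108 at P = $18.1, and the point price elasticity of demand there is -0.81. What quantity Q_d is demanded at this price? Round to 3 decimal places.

2413.333

Ed = (dQ_d/dP)·(P/Q_d) ⇒ Q_d = (dQ_d/dP)·P/Ed = (-108)·18.1/(-0.81) = 2413.33333…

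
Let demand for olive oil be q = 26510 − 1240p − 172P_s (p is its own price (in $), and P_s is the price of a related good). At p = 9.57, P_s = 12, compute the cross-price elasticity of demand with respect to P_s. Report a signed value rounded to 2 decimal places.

-0.16

At the given values, q = 26510 − 1240(9.57) − 172(12) = 12579.2.
∂q/∂P_s = -172.
E = (-172) × (12/12579.2) = -0.1640…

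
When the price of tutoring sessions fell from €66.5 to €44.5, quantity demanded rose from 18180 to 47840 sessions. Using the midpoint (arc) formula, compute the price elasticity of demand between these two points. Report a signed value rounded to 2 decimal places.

-2.27

%ΔQ = (47840 − 18180) / [(18180 + 47840)/2] = 29660/33010 = 0.898515…
%ΔP = (44.5 − 66.5) / [(66.5 + 44.5)/2] = -22/55.5 = -0.396396…
Arc Ed = %ΔQ / %ΔP = (29660/33010) / (-22/55.5) = -2.2667…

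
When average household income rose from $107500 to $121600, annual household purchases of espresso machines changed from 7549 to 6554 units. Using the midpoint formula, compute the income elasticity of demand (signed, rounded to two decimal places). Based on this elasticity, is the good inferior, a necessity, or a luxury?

-1.15; inferior

%ΔQ = (6554 − 7549)/[( 7549 + 6554)/2] = -995/7051.5 = -0.141104…
%ΔIncome = (121600 − 107500)/[( 107500 + 121600)/2] = 14100/114550 = 0.123090…
E_income = (-995/7051.5) / (14100/114550) = -1.1463…
E_income < 0 ⇒ inferior good.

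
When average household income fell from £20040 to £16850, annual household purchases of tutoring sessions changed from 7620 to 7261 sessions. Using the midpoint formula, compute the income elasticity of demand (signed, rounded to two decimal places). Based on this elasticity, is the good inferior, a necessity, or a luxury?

%ΔQ = (7261 − 7620)/[( 7620 + 7261)/2] = -359/7440.5 = -0.048249…
%ΔIncome = (16850 − 20040)/[( 20040 + 16850)/2] = -3190/18445 = -0.172946…
E_income = (-359/7440.5) / (-3190/18445) = 0.2789…
0 < E_income < 1 ⇒ normal good, necessity.

0.28; necessity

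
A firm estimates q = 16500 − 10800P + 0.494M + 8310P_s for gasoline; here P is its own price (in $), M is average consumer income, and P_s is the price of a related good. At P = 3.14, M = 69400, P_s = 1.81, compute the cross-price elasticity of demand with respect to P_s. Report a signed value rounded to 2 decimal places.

At the given values, q = 16500 − 10800(3.14) + 0.494(69400) + 8310(1.81) = 31912.7.
∂q/∂P_s = 8310.
E = (8310) × (1.81/31912.7) = 0.4713…

0.47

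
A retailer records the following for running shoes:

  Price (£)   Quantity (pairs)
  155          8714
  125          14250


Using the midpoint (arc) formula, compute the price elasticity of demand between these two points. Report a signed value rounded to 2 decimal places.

-2.25

%ΔQ = (14250 − 8714) / [(8714 + 14250)/2] = 5536/11482 = 0.482145…
%ΔP = (125 − 155) / [(155 + 125)/2] = -30/140 = -0.214285…
Arc Ed = %ΔQ / %ΔP = (5536/11482) / (-30/140) = -2.2500…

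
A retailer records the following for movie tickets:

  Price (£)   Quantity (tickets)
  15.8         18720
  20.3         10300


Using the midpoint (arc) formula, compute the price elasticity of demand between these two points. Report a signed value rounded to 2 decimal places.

-2.33

%ΔQ = (10300 − 18720) / [(18720 + 10300)/2] = -8420/14510 = -0.580289…
%ΔP = (20.3 − 15.8) / [(15.8 + 20.3)/2] = 4.5/18.05 = 0.249307…
Arc Ed = %ΔQ / %ΔP = (-8420/14510) / (4.5/18.05) = -2.3276…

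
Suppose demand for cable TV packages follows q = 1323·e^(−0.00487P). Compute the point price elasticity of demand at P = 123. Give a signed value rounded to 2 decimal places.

-0.60

dq/dP = −0.00487·q = -3.5395. At P = 123, q = 726.797.
Ed = (dq/dP)·(P/q) = (-3.5395) × (123/726.797) = -0.5990…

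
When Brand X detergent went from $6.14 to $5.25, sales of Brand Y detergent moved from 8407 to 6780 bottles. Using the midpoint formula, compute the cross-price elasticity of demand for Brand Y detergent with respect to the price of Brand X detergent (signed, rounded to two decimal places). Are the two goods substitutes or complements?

1.37; substitutes

%ΔQ_{Brand Y detergent} = (6780 − 8407)/avg = -1627/7593.5 = -0.214262…
%ΔP_{Brand X detergent} = (5.25 − 6.14)/avg = -0.89/5.695 = -0.156277…
E_cross = (-1627/7593.5) / (-0.89/5.695) = 1.3710…
E_cross > 0 ⇒ the goods are substitutes.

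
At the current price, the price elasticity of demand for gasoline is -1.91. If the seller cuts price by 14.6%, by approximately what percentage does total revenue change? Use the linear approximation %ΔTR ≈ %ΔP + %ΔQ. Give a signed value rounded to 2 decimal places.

%ΔQ ≈ Ed × %ΔP = (-1.91) × (-14.6%) = +27.8860%
%ΔTR ≈ %ΔP + %ΔQ = (-14.6%) + (+27.8860%) = +13.2860%

+13.29%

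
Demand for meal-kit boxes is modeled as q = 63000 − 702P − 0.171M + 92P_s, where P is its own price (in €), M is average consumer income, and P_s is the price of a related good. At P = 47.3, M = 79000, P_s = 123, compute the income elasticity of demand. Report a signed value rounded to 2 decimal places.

-0.49

At the given values, q = 63000 − 702(47.3) − 0.171(79000) + 92(123) = 27602.4.
∂q/∂M = -0.171.
E = (-0.171) × (79000/27602.4) = -0.4894…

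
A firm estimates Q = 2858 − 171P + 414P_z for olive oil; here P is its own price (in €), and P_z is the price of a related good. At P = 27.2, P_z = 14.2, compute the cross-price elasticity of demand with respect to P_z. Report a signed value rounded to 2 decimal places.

At the given values, Q = 2858 − 171(27.2) + 414(14.2) = 4085.6.
∂Q/∂P_z = 414.
E = (414) × (14.2/4085.6) = 1.4389…

1.44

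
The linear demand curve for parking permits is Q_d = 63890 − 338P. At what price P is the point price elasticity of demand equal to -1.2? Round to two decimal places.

103.10

Ed = −338P/(63890 − 338P). Set this equal to -1.2:
338P = 1.2·(63890 − 338P) ⇒ 338P(1 + 1.2) = 1.2·63890
P = 1.2·63890 / (338·2.2) = 103.1038…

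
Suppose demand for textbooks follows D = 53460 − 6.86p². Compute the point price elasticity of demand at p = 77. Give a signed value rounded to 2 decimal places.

dD/dp = −2·6.86·p = -1056.44. At p = 77, D = 12787.06.
Ed = (dD/dp)·(p/D) = (-1056.44) × (77/12787.06) = -6.3615…

-6.36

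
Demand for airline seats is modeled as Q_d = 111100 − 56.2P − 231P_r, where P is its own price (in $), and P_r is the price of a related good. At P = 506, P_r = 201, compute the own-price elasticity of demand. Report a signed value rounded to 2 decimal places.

-0.78

At the given values, Q_d = 111100 − 56.2(506) − 231(201) = 36231.8.
∂Q_d/∂P = −56.2.
E = (-56.2) × (506/36231.8) = -0.7848…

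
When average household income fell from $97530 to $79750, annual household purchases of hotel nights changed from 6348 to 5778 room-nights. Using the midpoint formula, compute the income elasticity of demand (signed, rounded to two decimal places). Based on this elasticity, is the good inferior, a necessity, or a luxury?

0.47; necessity

%ΔQ = (5778 − 6348)/[( 6348 + 5778)/2] = -570/6063 = -0.094012…
%ΔIncome = (79750 − 97530)/[( 97530 + 79750)/2] = -17780/88640 = -0.200586…
E_income = (-570/6063) / (-17780/88640) = 0.4686…
0 < E_income < 1 ⇒ normal good, necessity.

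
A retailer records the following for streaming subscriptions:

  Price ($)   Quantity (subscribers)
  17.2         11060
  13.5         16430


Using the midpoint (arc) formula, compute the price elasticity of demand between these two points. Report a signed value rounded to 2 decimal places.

-1.62

%ΔQ = (16430 − 11060) / [(11060 + 16430)/2] = 5370/13745 = 0.390687…
%ΔP = (13.5 − 17.2) / [(17.2 + 13.5)/2] = -3.7/15.35 = -0.241042…
Arc Ed = %ΔQ / %ΔP = (5370/13745) / (-3.7/15.35) = -1.6208…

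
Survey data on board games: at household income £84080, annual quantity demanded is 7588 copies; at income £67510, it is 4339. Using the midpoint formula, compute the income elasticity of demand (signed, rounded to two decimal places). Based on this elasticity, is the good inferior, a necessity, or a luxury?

%ΔQ = (4339 − 7588)/[( 7588 + 4339)/2] = -3249/5963.5 = -0.544814…
%ΔIncome = (67510 − 84080)/[( 84080 + 67510)/2] = -16570/75795 = -0.218616…
E_income = (-3249/5963.5) / (-16570/75795) = 2.4921…
E_income > 1 ⇒ normal good, luxury.

2.49; luxury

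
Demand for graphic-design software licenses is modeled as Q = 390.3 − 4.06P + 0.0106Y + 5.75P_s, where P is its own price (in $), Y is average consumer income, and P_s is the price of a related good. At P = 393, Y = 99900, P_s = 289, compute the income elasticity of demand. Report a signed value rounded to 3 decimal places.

0.699

At the given values, Q = 390.3 − 4.06(393) + 0.0106(99900) + 5.75(289) = 1515.41.
∂Q/∂Y = 0.0106.
E = (0.0106) × (99900/1515.41) = 0.69878…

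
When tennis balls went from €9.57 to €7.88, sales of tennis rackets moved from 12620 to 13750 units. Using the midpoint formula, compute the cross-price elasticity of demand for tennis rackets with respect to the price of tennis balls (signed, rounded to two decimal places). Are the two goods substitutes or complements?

%ΔQ_{tennis rackets} = (13750 − 12620)/avg = 1130/13185 = 0.085703…
%ΔP_{tennis balls} = (7.88 − 9.57)/avg = -1.69/8.725 = -0.193696…
E_cross = (1130/13185) / (-1.69/8.725) = -0.4424…
E_cross < 0 ⇒ the goods are complements.

-0.44; complements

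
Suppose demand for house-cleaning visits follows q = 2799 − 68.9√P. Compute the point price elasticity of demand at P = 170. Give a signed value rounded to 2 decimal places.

dq/dP = −68.9/(2√P) = -2.64219. At P = 170, q = 1900.65.
Ed = (dq/dP)·(P/q) = (-2.64219) × (170/1900.65) = -0.2363…

-0.24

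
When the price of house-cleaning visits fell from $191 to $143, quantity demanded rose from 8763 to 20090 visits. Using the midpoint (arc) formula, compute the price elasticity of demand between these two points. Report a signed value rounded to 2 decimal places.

%ΔQ = (20090 − 8763) / [(8763 + 20090)/2] = 11327/14426.5 = 0.785152…
%ΔP = (143 − 191) / [(191 + 143)/2] = -48/167 = -0.287425…
Arc Ed = %ΔQ / %ΔP = (11327/14426.5) / (-48/167) = -2.7316…

-2.73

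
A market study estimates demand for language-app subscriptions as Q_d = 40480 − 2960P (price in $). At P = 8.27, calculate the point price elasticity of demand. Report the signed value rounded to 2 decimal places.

-1.53

dQ_d/dP = −2960. At P = 8.27, Q_d = 40480 − 2960(8.27) = 16000.8.
Ed = (dQ_d/dP)·(P/Q_d) = −2960 × (8.27/16000.8) = -1.5298…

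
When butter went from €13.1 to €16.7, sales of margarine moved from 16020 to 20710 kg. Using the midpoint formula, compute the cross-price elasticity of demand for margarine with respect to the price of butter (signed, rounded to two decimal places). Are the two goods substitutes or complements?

%ΔQ_{margarine} = (20710 − 16020)/avg = 4690/18365 = 0.255377…
%ΔP_{butter} = (16.7 − 13.1)/avg = 3.6/14.9 = 0.241610…
E_cross = (4690/18365) / (3.6/14.9) = 1.0569…
E_cross > 0 ⇒ the goods are substitutes.

1.06; substitutes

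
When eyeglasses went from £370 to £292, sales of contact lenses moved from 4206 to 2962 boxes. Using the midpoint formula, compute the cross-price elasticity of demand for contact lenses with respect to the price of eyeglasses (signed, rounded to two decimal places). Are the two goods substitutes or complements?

%ΔQ_{contact lenses} = (2962 − 4206)/avg = -1244/3584 = -0.347098…
%ΔP_{eyeglasses} = (292 − 370)/avg = -78/331 = -0.235649…
E_cross = (-1244/3584) / (-78/331) = 1.4729…
E_cross > 0 ⇒ the goods are substitutes.

1.47; substitutes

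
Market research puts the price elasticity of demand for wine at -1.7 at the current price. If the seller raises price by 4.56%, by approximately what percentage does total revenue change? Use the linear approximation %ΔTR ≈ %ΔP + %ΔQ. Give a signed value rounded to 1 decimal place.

%ΔQ ≈ Ed × %ΔP = (-1.7) × (+4.56%) = -7.7520%
%ΔTR ≈ %ΔP + %ΔQ = (+4.56%) + (-7.7520%) = -3.1920%

-3.2%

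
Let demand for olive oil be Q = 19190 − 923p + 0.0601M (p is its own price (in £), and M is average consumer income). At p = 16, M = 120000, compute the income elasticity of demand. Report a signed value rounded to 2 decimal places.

At the given values, Q = 19190 − 923(16) + 0.0601(120000) = 11634.
∂Q/∂M = 0.0601.
E = (0.0601) × (120000/11634) = 0.6199…

0.62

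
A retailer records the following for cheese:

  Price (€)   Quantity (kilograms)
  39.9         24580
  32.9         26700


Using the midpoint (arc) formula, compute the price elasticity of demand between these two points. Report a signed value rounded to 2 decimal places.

-0.43

%ΔQ = (26700 − 24580) / [(24580 + 26700)/2] = 2120/25640 = 0.082683…
%ΔP = (32.9 − 39.9) / [(39.9 + 32.9)/2] = -7/36.4 = -0.192307…
Arc Ed = %ΔQ / %ΔP = (2120/25640) / (-7/36.4) = -0.4299…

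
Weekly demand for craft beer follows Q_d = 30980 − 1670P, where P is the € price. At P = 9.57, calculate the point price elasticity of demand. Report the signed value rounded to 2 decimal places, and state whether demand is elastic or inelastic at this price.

dQ_d/dP = −1670. At P = 9.57, Q_d = 30980 − 1670(9.57) = 14998.1.
Ed = (dQ_d/dP)·(P/Q_d) = −1670 × (9.57/14998.1) = -1.0655…
|Ed| = 1.07 > 1, so demand is elastic.

-1.07; elastic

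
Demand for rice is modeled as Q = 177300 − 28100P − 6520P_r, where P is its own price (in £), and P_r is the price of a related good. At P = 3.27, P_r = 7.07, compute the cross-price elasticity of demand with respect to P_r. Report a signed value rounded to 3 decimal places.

At the given values, Q = 177300 − 28100(3.27) − 6520(7.07) = 39316.6.
∂Q/∂P_r = -6520.
E = (-6520) × (7.07/39316.6) = -1.17244…

-1.172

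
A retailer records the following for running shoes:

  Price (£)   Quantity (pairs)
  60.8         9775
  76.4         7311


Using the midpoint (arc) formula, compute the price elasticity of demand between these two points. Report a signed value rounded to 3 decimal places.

%ΔQ = (7311 − 9775) / [(9775 + 7311)/2] = -2464/8543 = -0.288423…
%ΔP = (76.4 − 60.8) / [(60.8 + 76.4)/2] = 15.6/68.6 = 0.227405…
Arc Ed = %ΔQ / %ΔP = (-2464/8543) / (15.6/68.6) = -1.26832…

-1.268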